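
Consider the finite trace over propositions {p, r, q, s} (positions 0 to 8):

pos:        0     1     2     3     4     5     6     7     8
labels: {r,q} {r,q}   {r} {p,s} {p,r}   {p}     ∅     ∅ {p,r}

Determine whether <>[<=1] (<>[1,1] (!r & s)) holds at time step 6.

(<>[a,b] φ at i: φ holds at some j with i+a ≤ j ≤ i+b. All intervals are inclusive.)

False

Check <>[1,1] (!r & s) at each j in [6,7]:
  j=6: fails (none in [7,7])
  j=7: fails (none in [8,8])
No position in the window satisfies it → formula fails.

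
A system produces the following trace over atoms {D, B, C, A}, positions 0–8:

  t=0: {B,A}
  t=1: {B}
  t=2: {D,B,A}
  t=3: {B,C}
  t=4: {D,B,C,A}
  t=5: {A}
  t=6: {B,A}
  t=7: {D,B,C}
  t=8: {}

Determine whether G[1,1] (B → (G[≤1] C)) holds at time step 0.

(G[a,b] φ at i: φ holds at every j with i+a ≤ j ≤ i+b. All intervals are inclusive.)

Check (B → (G[≤1] C)) at every j in [1,1]:
  j=1: antecedent true; consequent fails at 1 → ✗
Fails at j=1 → formula fails.

Does not hold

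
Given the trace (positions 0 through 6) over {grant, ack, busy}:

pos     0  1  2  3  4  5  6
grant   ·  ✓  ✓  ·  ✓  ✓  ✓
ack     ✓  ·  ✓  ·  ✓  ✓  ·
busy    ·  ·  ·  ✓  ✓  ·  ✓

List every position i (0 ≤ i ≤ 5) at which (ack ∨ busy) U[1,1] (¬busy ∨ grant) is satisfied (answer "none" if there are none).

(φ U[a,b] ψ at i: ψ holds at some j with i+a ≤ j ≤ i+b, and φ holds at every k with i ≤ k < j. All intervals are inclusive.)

Evaluate at each i in [0,5]:
  i=0: ✓ (rhs at j=1; lhs holds on [0,0])
  i=1: ✗ (lhs fails at k=1 before rhs at j=2)
  i=2: ✗ (no rhs in [3,3])
  i=3: ✓ (rhs at j=4; lhs holds on [3,3])
  i=4: ✓ (rhs at j=5; lhs holds on [4,4])
  i=5: ✓ (rhs at j=6; lhs holds on [5,5])

0, 3, 4, 5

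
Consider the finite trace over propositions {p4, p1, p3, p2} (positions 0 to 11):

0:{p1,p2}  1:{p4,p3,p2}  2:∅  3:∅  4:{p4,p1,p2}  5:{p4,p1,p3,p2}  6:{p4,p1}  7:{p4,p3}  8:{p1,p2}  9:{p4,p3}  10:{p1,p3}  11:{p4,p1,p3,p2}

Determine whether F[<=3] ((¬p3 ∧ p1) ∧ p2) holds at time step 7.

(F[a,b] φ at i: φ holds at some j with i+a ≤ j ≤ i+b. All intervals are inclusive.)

Check ((¬p3 ∧ p1) ∧ p2) at each j in [7,10]:
  j=7: false
  j=8: true
  j=9: false
  j=10: false
Found at j=8 → formula holds.

Yes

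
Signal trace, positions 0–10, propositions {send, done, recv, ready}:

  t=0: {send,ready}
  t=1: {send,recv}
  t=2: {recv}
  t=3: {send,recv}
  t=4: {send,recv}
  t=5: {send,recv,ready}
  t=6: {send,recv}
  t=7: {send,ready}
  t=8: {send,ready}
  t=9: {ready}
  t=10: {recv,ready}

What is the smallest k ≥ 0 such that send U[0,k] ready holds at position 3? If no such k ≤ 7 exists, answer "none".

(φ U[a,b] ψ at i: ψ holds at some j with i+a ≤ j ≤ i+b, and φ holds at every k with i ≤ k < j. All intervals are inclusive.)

2

Need earliest j ≥ 3 with ready, and send at every k in [3,j-1].
  j=3: rhs fails.
  j=4: rhs fails.
  j=5: rhs holds; lhs holds on [3,4]. k = 2.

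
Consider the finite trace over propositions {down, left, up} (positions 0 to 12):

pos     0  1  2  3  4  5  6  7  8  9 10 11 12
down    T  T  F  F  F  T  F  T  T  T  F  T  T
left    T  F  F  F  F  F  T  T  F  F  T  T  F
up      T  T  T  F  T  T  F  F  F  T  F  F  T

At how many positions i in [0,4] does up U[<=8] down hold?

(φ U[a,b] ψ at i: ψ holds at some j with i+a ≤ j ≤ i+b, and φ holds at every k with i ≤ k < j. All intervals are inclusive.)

3

Evaluate at each i in [0,4]:
  i=0: ✓ (rhs at j=0)
  i=1: ✓ (rhs at j=1)
  i=2: ✗ (lhs fails at k=3 before rhs at j=5)
  i=3: ✗ (lhs fails at k=3 before rhs at j=5)
  i=4: ✓ (rhs at j=5; lhs holds on [4,4])
Positions where it holds: {0, 1, 4} → 3.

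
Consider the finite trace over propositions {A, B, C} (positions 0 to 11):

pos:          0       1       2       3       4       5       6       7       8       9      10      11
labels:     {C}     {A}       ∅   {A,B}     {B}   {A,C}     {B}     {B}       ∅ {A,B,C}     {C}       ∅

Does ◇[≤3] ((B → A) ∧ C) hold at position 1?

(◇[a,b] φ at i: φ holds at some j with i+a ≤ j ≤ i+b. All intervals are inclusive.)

Does not hold

Check ((B → A) ∧ C) at each j in [1,4]:
  j=1: false
  j=2: false
  j=3: false
  j=4: false
No position in the window satisfies it → formula fails.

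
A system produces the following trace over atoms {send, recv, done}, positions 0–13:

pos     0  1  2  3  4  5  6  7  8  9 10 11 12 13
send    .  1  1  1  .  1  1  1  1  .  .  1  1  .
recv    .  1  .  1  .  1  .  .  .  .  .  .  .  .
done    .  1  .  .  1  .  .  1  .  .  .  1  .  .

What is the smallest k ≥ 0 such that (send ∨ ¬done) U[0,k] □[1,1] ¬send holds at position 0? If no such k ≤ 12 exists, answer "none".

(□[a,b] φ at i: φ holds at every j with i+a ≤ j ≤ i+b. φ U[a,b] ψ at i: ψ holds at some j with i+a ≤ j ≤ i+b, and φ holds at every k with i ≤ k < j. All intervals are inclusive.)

Need earliest j ≥ 0 with □[1,1] ¬send, and (send ∨ ¬done) at every k in [0,j-1].
  j=0: rhs fails.
  j=1: rhs fails.
  j=2: rhs fails.
  j=3: rhs holds; lhs holds on [0,2]. k = 3.

3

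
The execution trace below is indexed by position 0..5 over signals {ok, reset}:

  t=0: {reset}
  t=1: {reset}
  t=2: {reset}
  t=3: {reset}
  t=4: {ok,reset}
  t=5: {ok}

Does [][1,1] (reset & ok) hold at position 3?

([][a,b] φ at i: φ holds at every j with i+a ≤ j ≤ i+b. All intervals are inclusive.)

Check (reset & ok) at every j in [4,4]:
  j=4: true
All positions satisfy it → formula holds.

Yes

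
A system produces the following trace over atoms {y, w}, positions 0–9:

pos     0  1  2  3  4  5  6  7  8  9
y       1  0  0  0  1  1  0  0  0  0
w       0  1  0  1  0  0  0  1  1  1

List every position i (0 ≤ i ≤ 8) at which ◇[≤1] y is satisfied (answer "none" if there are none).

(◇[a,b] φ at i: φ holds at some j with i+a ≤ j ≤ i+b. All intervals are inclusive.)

0, 3, 4, 5

Evaluate at each i in [0,8]:
  i=0: ✓ (witness j=0)
  i=1: ✗ (none in [1,2])
  i=2: ✗ (none in [2,3])
  i=3: ✓ (witness j=4)
  i=4: ✓ (witness j=4)
  i=5: ✓ (witness j=5)
  i=6: ✗ (none in [6,7])
  i=7: ✗ (none in [7,8])
  i=8: ✗ (none in [8,9])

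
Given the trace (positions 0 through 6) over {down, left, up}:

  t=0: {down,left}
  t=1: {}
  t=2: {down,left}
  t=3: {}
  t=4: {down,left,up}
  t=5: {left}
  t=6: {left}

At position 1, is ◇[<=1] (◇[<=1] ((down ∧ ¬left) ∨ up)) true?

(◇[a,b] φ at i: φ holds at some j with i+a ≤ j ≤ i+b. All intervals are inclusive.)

Check ◇[<=1] ((down ∧ ¬left) ∨ up) at each j in [1,2]:
  j=1: fails (none in [1,2])
  j=2: fails (none in [2,3])
No position in the window satisfies it → formula fails.

Does not hold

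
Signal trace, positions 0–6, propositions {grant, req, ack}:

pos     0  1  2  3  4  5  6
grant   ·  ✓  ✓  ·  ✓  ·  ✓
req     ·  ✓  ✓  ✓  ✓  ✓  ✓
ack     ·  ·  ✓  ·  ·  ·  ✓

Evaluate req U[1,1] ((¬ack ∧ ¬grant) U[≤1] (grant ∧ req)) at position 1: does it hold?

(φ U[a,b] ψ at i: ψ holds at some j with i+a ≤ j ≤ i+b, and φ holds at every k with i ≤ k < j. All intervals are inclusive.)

True

Need some j in [2,2] with ((¬ack ∧ ¬grant) U[≤1] (grant ∧ req)), and req at every k in [1,j-1].
  j=2: ((¬ack ∧ ¬grant) U[≤1] (grant ∧ req)) holds; req holds at every k in [1,1] → satisfied.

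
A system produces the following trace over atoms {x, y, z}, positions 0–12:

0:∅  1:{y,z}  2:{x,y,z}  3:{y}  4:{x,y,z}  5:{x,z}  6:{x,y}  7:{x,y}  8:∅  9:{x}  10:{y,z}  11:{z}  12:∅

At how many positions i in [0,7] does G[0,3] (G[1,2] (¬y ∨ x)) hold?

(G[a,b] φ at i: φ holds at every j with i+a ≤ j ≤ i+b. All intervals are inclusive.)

Evaluate at each i in [0,7]:
  i=0: ✗ (fails at j=0)
  i=1: ✗ (fails at j=1)
  i=2: ✗ (fails at j=2)
  i=3: ✓ (all of [3,6])
  i=4: ✓ (all of [4,7])
  i=5: ✗ (fails at j=8)
  i=6: ✗ (fails at j=8)
  i=7: ✗ (fails at j=8)
Positions where it holds: {3, 4} → 2.

2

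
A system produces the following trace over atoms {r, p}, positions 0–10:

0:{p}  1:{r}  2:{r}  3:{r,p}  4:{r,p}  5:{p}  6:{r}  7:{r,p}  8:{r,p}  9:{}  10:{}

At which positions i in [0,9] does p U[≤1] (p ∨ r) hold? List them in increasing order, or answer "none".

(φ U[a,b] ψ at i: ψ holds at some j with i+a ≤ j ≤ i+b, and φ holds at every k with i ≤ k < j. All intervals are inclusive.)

0, 1, 2, 3, 4, 5, 6, 7, 8

Evaluate at each i in [0,9]:
  i=0: ✓ (rhs at j=0)
  i=1: ✓ (rhs at j=1)
  i=2: ✓ (rhs at j=2)
  i=3: ✓ (rhs at j=3)
  i=4: ✓ (rhs at j=4)
  i=5: ✓ (rhs at j=5)
  i=6: ✓ (rhs at j=6)
  i=7: ✓ (rhs at j=7)
  i=8: ✓ (rhs at j=8)
  i=9: ✗ (no rhs in [9,10])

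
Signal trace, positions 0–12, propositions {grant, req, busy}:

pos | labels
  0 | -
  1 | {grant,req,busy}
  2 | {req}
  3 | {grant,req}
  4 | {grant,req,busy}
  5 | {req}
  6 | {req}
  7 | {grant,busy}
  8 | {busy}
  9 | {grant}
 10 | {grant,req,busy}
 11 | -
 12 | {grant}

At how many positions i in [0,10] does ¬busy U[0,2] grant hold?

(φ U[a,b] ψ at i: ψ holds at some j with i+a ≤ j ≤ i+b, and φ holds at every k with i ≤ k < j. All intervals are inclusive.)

Evaluate at each i in [0,10]:
  i=0: ✓ (rhs at j=1; lhs holds on [0,0])
  i=1: ✓ (rhs at j=1)
  i=2: ✓ (rhs at j=3; lhs holds on [2,2])
  i=3: ✓ (rhs at j=3)
  i=4: ✓ (rhs at j=4)
  i=5: ✓ (rhs at j=7; lhs holds on [5,6])
  i=6: ✓ (rhs at j=7; lhs holds on [6,6])
  i=7: ✓ (rhs at j=7)
  i=8: ✗ (lhs fails at k=8 before rhs at j=9)
  i=9: ✓ (rhs at j=9)
  i=10: ✓ (rhs at j=10)
Positions where it holds: {0, 1, 2, 3, 4, 5, 6, 7, 9, 10} → 10.

10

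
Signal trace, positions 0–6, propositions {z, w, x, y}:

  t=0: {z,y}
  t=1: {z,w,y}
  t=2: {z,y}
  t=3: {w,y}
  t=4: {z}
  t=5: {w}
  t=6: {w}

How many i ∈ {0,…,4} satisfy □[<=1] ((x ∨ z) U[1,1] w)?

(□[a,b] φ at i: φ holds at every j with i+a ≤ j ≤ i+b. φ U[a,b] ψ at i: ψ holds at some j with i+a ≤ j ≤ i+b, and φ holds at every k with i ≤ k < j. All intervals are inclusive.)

Evaluate at each i in [0,4]:
  i=0: ✗ (fails at j=1)
  i=1: ✗ (fails at j=1)
  i=2: ✗ (fails at j=3)
  i=3: ✗ (fails at j=3)
  i=4: ✗ (fails at j=5)
Positions where it holds: {} → 0.

0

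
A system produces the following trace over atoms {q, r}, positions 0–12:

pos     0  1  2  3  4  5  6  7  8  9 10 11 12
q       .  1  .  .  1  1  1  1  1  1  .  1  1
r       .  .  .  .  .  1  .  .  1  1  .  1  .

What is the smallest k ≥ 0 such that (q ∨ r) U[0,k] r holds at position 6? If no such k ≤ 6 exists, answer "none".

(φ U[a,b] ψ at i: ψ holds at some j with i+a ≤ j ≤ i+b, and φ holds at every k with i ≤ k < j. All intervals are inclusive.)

2

Need earliest j ≥ 6 with r, and (q ∨ r) at every k in [6,j-1].
  j=6: rhs fails.
  j=7: rhs fails.
  j=8: rhs holds; lhs holds on [6,7]. k = 2.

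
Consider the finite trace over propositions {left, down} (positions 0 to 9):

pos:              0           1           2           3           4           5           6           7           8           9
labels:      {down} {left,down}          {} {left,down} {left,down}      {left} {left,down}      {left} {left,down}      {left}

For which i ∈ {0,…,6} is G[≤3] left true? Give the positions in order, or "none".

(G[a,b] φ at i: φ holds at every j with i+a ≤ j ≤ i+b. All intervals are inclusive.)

Evaluate at each i in [0,6]:
  i=0: ✗ (fails at j=0)
  i=1: ✗ (fails at j=2)
  i=2: ✗ (fails at j=2)
  i=3: ✓ (all of [3,6])
  i=4: ✓ (all of [4,7])
  i=5: ✓ (all of [5,8])
  i=6: ✓ (all of [6,9])

3, 4, 5, 6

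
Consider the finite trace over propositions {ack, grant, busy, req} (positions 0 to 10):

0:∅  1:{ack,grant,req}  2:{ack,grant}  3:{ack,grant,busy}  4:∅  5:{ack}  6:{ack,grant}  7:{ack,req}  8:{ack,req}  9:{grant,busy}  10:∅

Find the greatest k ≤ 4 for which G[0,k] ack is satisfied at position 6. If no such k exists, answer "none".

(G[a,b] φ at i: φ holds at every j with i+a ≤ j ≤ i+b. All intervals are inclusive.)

ack must hold from j=6 onward; find where it first fails.
  j=6: holds
  j=7: holds
  j=8: holds
  j=9: fails
Holds on [6,8], so largest k = 2.

2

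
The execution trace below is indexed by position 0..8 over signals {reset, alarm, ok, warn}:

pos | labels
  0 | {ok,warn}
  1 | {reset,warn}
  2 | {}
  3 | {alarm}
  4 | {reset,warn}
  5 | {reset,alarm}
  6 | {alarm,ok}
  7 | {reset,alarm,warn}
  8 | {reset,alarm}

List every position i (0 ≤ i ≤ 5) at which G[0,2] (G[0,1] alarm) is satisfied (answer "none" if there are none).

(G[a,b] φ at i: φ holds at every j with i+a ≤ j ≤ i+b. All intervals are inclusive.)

Evaluate at each i in [0,5]:
  i=0: ✗ (fails at j=0)
  i=1: ✗ (fails at j=1)
  i=2: ✗ (fails at j=2)
  i=3: ✗ (fails at j=3)
  i=4: ✗ (fails at j=4)
  i=5: ✓ (all of [5,7])

5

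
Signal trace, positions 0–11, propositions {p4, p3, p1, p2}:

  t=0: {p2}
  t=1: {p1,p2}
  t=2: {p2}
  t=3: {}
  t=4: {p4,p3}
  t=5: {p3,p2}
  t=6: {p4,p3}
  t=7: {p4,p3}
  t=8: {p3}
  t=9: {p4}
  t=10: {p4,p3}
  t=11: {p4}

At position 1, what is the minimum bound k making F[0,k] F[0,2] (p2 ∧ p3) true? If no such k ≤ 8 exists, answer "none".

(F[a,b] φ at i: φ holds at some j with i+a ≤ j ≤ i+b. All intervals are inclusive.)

Scan j = 1,2,… for F[0,2] (p2 ∧ p3):
  j=1: fails
  j=2: fails
  j=3: holds
First hit at j=3, so smallest k = 3-1 = 2.

2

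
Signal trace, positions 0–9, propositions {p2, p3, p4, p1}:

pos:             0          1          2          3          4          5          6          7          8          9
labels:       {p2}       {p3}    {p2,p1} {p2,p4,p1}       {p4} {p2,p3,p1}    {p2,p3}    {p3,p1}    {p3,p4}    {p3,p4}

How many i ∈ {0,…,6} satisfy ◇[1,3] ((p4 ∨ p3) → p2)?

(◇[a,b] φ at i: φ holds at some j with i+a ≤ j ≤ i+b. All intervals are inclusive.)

6

Evaluate at each i in [0,6]:
  i=0: ✓ (witness j=2)
  i=1: ✓ (witness j=2)
  i=2: ✓ (witness j=3)
  i=3: ✓ (witness j=5)
  i=4: ✓ (witness j=5)
  i=5: ✓ (witness j=6)
  i=6: ✗ (none in [7,9])
Positions where it holds: {0, 1, 2, 3, 4, 5} → 6.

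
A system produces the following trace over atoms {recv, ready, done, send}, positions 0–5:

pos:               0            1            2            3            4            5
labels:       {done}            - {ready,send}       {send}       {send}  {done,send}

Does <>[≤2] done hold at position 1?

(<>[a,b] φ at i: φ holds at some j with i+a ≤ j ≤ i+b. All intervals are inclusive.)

No

Check done at each j in [1,3]:
  j=1: false
  j=2: false
  j=3: false
No position in the window satisfies it → formula fails.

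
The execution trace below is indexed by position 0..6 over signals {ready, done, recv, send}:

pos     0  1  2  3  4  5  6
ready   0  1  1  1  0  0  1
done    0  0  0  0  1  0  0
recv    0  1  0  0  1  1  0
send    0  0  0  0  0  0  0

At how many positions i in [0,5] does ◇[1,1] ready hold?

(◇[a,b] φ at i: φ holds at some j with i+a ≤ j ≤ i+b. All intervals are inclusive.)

Evaluate at each i in [0,5]:
  i=0: ✓ (witness j=1)
  i=1: ✓ (witness j=2)
  i=2: ✓ (witness j=3)
  i=3: ✗ (none in [4,4])
  i=4: ✗ (none in [5,5])
  i=5: ✓ (witness j=6)
Positions where it holds: {0, 1, 2, 5} → 4.

4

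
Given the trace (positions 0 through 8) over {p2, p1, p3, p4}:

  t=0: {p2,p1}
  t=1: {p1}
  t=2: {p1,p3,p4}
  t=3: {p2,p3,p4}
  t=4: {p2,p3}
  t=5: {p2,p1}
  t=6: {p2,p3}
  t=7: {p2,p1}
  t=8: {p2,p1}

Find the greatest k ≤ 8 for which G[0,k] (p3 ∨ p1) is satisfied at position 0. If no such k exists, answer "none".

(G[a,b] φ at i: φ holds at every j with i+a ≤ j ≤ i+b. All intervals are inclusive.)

8

(p3 ∨ p1) must hold from j=0 onward; find where it first fails.
  j=0: holds
  j=1: holds
  j=2: holds
  j=3: holds
  j=4: holds
  j=5: holds
  j=6: holds
  j=7: holds
  j=8: holds
Holds through j=8; largest k = 8.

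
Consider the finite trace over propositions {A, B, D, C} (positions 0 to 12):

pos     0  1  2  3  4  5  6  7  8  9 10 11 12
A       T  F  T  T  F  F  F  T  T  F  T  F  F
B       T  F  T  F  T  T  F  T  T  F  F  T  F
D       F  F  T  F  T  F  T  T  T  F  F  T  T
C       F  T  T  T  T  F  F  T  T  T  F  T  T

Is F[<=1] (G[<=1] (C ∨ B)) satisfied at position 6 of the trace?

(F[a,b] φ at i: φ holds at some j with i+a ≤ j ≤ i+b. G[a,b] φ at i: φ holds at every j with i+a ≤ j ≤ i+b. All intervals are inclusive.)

Check G[<=1] (C ∨ B) at each j in [6,7]:
  j=6: fails at 6
  j=7: holds on [7,8]
Found at j=7 → formula holds.

Yes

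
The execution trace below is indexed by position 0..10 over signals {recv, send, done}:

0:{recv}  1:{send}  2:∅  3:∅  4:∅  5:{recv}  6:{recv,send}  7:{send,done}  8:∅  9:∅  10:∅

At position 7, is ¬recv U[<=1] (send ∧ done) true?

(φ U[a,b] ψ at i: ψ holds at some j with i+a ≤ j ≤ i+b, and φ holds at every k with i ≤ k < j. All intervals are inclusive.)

True

Need some j in [7,8] with (send ∧ done), and ¬recv at every k in [7,j-1].
  j=7: (send ∧ done) holds; no prefix to check → satisfied.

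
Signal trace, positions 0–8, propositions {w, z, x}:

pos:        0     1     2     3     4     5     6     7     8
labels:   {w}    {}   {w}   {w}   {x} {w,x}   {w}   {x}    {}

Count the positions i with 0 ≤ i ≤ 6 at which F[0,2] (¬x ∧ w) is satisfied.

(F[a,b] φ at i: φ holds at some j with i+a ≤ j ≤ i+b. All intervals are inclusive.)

7

Evaluate at each i in [0,6]:
  i=0: ✓ (witness j=0)
  i=1: ✓ (witness j=2)
  i=2: ✓ (witness j=2)
  i=3: ✓ (witness j=3)
  i=4: ✓ (witness j=6)
  i=5: ✓ (witness j=6)
  i=6: ✓ (witness j=6)
Positions where it holds: {0, 1, 2, 3, 4, 5, 6} → 7.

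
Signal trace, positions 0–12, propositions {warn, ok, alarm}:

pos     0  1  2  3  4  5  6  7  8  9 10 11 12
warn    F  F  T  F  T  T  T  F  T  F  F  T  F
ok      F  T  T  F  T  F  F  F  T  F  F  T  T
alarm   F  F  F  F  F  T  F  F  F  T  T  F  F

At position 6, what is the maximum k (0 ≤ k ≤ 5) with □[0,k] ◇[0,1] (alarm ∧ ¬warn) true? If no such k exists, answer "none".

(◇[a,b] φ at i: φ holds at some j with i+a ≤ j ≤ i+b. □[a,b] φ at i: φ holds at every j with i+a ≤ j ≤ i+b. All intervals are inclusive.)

none

◇[0,1] (alarm ∧ ¬warn) must hold from j=6 onward; find where it first fails.
  j=6: fails → no k works.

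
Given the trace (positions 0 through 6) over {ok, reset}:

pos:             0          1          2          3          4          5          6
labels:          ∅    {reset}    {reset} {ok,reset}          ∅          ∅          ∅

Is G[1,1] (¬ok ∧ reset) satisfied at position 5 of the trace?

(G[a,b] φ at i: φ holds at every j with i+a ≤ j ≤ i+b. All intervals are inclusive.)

Check (¬ok ∧ reset) at every j in [6,6]:
  j=6: false
Fails at j=6 → formula fails.

No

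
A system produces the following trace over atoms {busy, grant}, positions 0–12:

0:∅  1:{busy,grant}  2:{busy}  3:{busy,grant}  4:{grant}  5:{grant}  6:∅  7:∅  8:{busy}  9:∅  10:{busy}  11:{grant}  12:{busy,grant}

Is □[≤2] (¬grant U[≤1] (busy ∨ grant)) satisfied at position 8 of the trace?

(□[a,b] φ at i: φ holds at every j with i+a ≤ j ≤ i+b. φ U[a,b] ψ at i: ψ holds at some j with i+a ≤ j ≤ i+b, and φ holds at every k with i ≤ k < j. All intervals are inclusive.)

Check (¬grant U[≤1] (busy ∨ grant)) at every j in [8,10]:
  j=8: holds
  j=9: holds
  j=10: holds
All positions satisfy it → formula holds.

Yes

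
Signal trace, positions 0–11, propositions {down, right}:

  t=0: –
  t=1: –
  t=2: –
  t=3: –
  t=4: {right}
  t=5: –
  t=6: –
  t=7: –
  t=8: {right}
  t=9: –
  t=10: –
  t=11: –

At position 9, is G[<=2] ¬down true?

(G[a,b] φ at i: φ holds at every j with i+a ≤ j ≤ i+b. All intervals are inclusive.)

Holds

Check ¬down at every j in [9,11]:
  j=9: true
  j=10: true
  j=11: true
All positions satisfy it → formula holds.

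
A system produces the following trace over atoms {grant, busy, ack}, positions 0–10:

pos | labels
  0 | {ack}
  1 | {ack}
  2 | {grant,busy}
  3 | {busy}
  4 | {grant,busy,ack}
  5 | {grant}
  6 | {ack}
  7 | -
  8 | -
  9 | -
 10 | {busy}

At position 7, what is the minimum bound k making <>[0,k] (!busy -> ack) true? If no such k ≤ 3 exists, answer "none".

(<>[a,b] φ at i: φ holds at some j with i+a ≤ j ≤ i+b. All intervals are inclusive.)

Scan j = 7,8,… for (!busy -> ack):
  j=7: fails
  j=8: fails
  j=9: fails
  j=10: holds
First hit at j=10, so smallest k = 10-7 = 3.

3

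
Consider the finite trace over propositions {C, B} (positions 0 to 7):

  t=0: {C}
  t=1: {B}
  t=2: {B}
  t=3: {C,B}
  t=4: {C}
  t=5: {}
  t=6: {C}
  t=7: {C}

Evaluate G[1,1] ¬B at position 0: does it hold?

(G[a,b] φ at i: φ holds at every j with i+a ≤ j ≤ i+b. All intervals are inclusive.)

False

Check ¬B at every j in [1,1]:
  j=1: false
Fails at j=1 → formula fails.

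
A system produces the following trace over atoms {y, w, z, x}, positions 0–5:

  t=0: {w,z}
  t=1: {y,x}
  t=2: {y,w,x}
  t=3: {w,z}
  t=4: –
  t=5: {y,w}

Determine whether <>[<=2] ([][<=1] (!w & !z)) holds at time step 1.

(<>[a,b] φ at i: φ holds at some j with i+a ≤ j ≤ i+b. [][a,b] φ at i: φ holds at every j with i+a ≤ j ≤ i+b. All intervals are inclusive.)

Check [][<=1] (!w & !z) at each j in [1,3]:
  j=1: fails at 2
  j=2: fails at 2
  j=3: fails at 3
No position in the window satisfies it → formula fails.

Does not hold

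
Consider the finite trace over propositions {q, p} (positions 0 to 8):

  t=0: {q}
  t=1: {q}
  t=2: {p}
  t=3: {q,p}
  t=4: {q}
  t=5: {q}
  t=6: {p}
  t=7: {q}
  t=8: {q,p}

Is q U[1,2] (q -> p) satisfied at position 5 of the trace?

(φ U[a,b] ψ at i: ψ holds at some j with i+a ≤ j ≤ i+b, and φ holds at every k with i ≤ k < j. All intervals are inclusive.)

Yes

Need some j in [6,7] with (q -> p), and q at every k in [5,j-1].
  j=6: (q -> p) holds; q holds at every k in [5,5] → satisfied.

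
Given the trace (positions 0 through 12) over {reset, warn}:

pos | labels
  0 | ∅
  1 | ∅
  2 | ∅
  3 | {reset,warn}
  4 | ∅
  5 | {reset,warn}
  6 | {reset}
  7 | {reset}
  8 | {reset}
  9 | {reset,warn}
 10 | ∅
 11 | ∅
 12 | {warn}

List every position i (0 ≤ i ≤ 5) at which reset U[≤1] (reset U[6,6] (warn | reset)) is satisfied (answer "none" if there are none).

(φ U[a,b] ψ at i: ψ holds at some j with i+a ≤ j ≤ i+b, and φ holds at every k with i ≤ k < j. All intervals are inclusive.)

Evaluate at each i in [0,5]:
  i=0: ✗ (no rhs in [0,1])
  i=1: ✗ (no rhs in [1,2])
  i=2: ✗ (no rhs in [2,3])
  i=3: ✗ (no rhs in [3,4])
  i=4: ✗ (no rhs in [4,5])
  i=5: ✗ (no rhs in [5,6])

none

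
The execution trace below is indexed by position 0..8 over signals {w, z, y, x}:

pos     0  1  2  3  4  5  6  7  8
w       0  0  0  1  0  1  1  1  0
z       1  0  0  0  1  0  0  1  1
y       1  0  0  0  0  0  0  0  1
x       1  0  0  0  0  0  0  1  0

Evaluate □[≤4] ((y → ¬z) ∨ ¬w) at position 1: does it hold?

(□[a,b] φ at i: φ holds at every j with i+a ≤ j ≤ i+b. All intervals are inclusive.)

Check ((y → ¬z) ∨ ¬w) at every j in [1,5]:
  j=1: true
  j=2: true
  j=3: true
  j=4: true
  j=5: true
All positions satisfy it → formula holds.

Yes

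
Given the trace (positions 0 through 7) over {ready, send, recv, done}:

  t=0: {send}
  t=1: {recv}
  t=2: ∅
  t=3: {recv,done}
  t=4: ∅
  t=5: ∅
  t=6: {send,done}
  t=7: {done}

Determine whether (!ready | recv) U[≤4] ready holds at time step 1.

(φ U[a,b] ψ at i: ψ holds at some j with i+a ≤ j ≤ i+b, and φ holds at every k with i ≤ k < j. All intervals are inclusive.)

Does not hold

Need some j in [1,5] with ready, and (!ready | recv) at every k in [1,j-1].
  j=1: ready false.
  j=2: ready false.
  j=3: ready false.
  j=4: ready false.
  j=5: ready false.
No j in the window works → until fails.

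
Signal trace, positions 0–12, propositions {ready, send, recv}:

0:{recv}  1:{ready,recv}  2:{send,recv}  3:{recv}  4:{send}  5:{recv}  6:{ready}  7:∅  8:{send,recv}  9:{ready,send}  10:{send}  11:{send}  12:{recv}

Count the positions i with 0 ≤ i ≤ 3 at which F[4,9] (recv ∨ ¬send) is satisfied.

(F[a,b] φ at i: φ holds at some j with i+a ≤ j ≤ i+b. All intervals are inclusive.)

4

Evaluate at each i in [0,3]:
  i=0: ✓ (witness j=5)
  i=1: ✓ (witness j=5)
  i=2: ✓ (witness j=6)
  i=3: ✓ (witness j=7)
Positions where it holds: {0, 1, 2, 3} → 4.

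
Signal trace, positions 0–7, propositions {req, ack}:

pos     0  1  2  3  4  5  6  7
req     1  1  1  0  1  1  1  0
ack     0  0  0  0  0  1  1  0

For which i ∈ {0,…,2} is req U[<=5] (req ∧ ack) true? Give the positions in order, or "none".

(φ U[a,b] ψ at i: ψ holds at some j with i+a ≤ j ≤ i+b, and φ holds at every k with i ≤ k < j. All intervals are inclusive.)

none

Evaluate at each i in [0,2]:
  i=0: ✗ (lhs fails at k=3 before rhs at j=5)
  i=1: ✗ (lhs fails at k=3 before rhs at j=5)
  i=2: ✗ (lhs fails at k=3 before rhs at j=5)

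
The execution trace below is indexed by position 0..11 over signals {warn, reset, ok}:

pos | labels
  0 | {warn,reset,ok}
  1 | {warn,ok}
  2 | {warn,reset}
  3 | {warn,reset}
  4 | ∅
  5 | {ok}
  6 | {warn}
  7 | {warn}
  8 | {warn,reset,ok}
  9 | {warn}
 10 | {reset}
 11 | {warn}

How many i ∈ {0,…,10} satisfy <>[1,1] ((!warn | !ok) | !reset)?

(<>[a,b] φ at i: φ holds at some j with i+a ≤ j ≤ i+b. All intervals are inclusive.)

10

Evaluate at each i in [0,10]:
  i=0: ✓ (witness j=1)
  i=1: ✓ (witness j=2)
  i=2: ✓ (witness j=3)
  i=3: ✓ (witness j=4)
  i=4: ✓ (witness j=5)
  i=5: ✓ (witness j=6)
  i=6: ✓ (witness j=7)
  i=7: ✗ (none in [8,8])
  i=8: ✓ (witness j=9)
  i=9: ✓ (witness j=10)
  i=10: ✓ (witness j=11)
Positions where it holds: {0, 1, 2, 3, 4, 5, 6, 8, 9, 10} → 10.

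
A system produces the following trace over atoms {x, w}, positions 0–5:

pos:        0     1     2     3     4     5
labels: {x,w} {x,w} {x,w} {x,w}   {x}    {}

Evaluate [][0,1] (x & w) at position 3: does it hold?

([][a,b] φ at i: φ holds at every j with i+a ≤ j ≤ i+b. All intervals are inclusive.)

False

Check (x & w) at every j in [3,4]:
  j=3: true
  j=4: false
Fails at j=4 → formula fails.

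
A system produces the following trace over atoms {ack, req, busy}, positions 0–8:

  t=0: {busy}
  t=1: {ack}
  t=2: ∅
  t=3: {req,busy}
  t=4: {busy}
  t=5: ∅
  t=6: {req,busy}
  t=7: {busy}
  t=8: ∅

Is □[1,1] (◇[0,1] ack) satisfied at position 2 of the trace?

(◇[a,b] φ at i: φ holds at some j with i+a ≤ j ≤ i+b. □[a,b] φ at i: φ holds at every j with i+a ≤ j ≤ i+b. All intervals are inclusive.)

Check ◇[0,1] ack at every j in [3,3]:
  j=3: fails (none in [3,4])
Fails at j=3 → formula fails.

False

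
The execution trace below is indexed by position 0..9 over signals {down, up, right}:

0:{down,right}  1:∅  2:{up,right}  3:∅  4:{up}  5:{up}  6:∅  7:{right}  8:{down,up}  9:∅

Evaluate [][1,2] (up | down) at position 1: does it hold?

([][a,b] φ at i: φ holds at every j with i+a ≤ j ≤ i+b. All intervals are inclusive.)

No

Check (up | down) at every j in [2,3]:
  j=2: true
  j=3: false
Fails at j=3 → formula fails.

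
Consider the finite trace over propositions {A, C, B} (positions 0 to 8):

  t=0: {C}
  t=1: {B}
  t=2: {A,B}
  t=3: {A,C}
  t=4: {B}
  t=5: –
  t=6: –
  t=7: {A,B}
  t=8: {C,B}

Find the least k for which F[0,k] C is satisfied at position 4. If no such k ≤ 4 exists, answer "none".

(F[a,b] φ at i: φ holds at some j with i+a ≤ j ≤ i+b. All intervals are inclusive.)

4

Scan j = 4,5,… for C:
  j=4: fails
  j=5: fails
  j=6: fails
  j=7: fails
  j=8: holds
First hit at j=8, so smallest k = 8-4 = 4.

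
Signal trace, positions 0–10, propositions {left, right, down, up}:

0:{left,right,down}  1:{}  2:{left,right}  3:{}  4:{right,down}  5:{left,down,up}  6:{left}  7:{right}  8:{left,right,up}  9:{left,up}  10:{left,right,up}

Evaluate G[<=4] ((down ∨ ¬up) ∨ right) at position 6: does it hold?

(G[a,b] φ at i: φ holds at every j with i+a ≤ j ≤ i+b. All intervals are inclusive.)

False

Check ((down ∨ ¬up) ∨ right) at every j in [6,10]:
  j=6: true
  j=7: true
  j=8: true
  j=9: false
  j=10: true
Fails at j=9 → formula fails.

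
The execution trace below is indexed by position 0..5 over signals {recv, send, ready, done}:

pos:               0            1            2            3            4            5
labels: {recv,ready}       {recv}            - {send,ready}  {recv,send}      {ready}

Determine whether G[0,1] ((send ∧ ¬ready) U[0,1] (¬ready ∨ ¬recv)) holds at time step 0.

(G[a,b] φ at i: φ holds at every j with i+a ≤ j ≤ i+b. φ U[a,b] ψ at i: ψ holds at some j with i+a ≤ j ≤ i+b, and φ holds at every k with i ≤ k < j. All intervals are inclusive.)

Does not hold

Check ((send ∧ ¬ready) U[0,1] (¬ready ∨ ¬recv)) at every j in [0,1]:
  j=0: fails
  j=1: holds
Fails at j=0 → formula fails.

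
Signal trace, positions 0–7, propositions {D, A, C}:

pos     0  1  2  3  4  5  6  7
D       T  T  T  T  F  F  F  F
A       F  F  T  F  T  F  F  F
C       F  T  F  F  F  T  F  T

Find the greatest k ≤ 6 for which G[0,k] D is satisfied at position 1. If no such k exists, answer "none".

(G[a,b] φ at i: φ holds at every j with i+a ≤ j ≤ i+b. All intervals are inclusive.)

2

D must hold from j=1 onward; find where it first fails.
  j=1: holds
  j=2: holds
  j=3: holds
  j=4: fails
Holds on [1,3], so largest k = 2.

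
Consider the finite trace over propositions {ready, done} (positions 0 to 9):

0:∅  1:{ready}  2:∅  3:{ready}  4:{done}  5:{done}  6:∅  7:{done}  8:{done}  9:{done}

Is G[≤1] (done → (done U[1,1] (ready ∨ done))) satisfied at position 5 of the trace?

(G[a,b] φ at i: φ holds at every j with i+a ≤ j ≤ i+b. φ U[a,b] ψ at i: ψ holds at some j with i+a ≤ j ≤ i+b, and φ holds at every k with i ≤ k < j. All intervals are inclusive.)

Check (done → (done U[1,1] (ready ∨ done))) at every j in [5,6]:
  j=5: antecedent true; consequent fails → ✗
  j=6: antecedent false → ✓
Fails at j=5 → formula fails.

No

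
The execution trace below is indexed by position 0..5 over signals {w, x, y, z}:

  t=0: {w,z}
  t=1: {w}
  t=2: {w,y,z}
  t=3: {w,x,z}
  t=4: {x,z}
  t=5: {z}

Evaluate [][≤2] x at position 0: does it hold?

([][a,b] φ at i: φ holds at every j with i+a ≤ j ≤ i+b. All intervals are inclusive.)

Does not hold

Check x at every j in [0,2]:
  j=0: false
  j=1: false
  j=2: false
Fails at j=0 → formula fails.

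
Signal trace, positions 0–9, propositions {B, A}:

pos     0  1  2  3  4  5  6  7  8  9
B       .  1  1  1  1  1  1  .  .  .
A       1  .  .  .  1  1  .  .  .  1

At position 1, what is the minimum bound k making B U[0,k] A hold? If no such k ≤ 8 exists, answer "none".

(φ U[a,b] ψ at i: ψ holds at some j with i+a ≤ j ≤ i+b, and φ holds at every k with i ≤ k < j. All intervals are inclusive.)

Need earliest j ≥ 1 with A, and B at every k in [1,j-1].
  j=1: rhs fails.
  j=2: rhs fails.
  j=3: rhs fails.
  j=4: rhs holds; lhs holds on [1,3]. k = 3.

3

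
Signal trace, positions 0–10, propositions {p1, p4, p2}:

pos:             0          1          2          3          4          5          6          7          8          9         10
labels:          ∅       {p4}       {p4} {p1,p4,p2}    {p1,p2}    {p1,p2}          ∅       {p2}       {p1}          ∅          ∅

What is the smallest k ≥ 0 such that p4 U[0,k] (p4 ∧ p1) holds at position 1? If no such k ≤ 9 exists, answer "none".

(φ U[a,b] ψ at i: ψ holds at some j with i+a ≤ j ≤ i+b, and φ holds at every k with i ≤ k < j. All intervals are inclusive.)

Need earliest j ≥ 1 with (p4 ∧ p1), and p4 at every k in [1,j-1].
  j=1: rhs fails.
  j=2: rhs fails.
  j=3: rhs holds; lhs holds on [1,2]. k = 2.

2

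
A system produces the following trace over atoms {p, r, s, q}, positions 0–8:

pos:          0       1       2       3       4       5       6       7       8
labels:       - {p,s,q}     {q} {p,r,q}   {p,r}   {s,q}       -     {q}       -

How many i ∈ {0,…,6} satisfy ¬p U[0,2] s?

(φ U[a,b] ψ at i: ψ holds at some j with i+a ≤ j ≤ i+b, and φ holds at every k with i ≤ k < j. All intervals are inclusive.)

Evaluate at each i in [0,6]:
  i=0: ✓ (rhs at j=1; lhs holds on [0,0])
  i=1: ✓ (rhs at j=1)
  i=2: ✗ (no rhs in [2,4])
  i=3: ✗ (lhs fails at k=3 before rhs at j=5)
  i=4: ✗ (lhs fails at k=4 before rhs at j=5)
  i=5: ✓ (rhs at j=5)
  i=6: ✗ (no rhs in [6,8])
Positions where it holds: {0, 1, 5} → 3.

3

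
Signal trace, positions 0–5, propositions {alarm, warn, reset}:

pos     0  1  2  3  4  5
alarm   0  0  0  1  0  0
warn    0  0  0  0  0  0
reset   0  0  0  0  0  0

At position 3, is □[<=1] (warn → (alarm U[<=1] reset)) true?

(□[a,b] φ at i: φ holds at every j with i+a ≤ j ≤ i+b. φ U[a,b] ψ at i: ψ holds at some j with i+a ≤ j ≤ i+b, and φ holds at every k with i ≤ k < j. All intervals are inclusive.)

Check (warn → (alarm U[<=1] reset)) at every j in [3,4]:
  j=3: antecedent false → ✓
  j=4: antecedent false → ✓
All positions satisfy it → formula holds.

Holds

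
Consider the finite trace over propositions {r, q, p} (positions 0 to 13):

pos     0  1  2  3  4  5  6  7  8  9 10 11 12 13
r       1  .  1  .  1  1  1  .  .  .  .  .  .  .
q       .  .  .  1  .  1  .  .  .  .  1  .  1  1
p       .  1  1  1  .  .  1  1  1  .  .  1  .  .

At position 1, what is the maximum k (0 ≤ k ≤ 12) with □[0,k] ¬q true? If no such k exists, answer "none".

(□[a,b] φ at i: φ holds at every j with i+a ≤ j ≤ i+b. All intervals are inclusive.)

1

¬q must hold from j=1 onward; find where it first fails.
  j=1: holds
  j=2: holds
  j=3: fails
Holds on [1,2], so largest k = 1.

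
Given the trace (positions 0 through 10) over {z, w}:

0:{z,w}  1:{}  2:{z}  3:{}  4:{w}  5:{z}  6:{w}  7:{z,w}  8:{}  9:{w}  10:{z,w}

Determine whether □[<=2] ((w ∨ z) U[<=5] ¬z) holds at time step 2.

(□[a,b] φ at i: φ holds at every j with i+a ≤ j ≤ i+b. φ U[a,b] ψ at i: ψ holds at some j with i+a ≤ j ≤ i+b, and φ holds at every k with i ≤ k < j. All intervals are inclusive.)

Yes

Check ((w ∨ z) U[<=5] ¬z) at every j in [2,4]:
  j=2: holds
  j=3: holds
  j=4: holds
All positions satisfy it → formula holds.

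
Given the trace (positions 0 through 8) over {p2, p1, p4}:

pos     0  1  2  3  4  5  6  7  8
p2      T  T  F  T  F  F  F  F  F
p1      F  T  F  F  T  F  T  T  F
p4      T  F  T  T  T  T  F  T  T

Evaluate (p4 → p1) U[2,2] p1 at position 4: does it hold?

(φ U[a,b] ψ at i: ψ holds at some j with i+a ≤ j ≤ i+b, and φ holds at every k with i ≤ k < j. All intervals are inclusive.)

Need some j in [6,6] with p1, and (p4 → p1) at every k in [4,j-1].
  j=6: p1 holds, but (p4 → p1) fails at k=5 → not this j.
No j in the window works → until fails.

False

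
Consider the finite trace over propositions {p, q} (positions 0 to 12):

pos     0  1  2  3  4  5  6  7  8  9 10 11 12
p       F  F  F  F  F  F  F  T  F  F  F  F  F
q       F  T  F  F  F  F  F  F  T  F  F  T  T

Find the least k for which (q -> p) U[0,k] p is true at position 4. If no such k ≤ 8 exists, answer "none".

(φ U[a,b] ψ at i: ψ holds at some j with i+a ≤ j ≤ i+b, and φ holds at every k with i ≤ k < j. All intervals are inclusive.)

3

Need earliest j ≥ 4 with p, and (q -> p) at every k in [4,j-1].
  j=4: rhs fails.
  j=5: rhs fails.
  j=6: rhs fails.
  j=7: rhs holds; lhs holds on [4,6]. k = 3.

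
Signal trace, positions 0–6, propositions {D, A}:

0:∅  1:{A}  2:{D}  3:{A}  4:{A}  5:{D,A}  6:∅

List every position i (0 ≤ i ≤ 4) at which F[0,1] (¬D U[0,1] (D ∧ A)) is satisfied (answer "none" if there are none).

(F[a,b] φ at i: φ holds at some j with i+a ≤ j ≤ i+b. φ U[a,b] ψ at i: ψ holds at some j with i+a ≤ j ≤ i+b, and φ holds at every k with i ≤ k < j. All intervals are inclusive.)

3, 4

Evaluate at each i in [0,4]:
  i=0: ✗ (none in [0,1])
  i=1: ✗ (none in [1,2])
  i=2: ✗ (none in [2,3])
  i=3: ✓ (witness j=4)
  i=4: ✓ (witness j=4)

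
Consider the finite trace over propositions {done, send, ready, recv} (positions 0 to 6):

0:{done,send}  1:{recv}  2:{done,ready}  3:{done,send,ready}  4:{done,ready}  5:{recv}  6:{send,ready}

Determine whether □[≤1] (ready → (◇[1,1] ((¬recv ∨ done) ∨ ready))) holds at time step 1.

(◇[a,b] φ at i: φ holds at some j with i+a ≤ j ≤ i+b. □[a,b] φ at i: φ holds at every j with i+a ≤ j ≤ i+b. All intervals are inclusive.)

Check (ready → (◇[1,1] ((¬recv ∨ done) ∨ ready))) at every j in [1,2]:
  j=1: antecedent false → ✓
  j=2: antecedent true; consequent holds (witness at 3) → ✓
All positions satisfy it → formula holds.

Yes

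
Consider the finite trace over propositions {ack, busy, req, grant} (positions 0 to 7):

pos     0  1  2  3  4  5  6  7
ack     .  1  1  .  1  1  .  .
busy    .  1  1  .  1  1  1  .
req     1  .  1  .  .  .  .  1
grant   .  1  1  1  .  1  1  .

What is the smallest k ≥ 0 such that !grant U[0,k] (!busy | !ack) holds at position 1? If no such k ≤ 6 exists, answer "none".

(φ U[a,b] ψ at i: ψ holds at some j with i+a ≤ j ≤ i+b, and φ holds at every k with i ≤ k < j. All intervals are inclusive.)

none

Need earliest j ≥ 1 with (!busy | !ack), and !grant at every k in [1,j-1].
  j=1: rhs fails.
  j=2: rhs fails.
  j=3: rhs holds but lhs fails at k=1.
  j=4: rhs fails.
  j=5: rhs fails.
  j=6: rhs holds but lhs fails at k=1.
  j=7: rhs holds but lhs fails at k=1.
No witness within the range → none.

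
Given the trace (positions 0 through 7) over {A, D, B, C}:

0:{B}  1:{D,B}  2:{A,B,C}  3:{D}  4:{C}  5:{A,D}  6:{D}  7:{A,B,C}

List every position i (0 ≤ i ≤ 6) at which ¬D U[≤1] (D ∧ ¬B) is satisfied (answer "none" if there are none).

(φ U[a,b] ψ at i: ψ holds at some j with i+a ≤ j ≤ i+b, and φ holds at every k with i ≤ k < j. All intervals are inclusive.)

2, 3, 4, 5, 6

Evaluate at each i in [0,6]:
  i=0: ✗ (no rhs in [0,1])
  i=1: ✗ (no rhs in [1,2])
  i=2: ✓ (rhs at j=3; lhs holds on [2,2])
  i=3: ✓ (rhs at j=3)
  i=4: ✓ (rhs at j=5; lhs holds on [4,4])
  i=5: ✓ (rhs at j=5)
  i=6: ✓ (rhs at j=6)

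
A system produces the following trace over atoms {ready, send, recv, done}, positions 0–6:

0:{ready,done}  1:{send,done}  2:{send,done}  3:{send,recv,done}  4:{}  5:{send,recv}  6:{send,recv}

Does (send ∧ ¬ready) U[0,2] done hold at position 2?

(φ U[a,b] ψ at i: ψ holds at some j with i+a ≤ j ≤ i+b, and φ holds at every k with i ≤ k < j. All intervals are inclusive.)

Need some j in [2,4] with done, and (send ∧ ¬ready) at every k in [2,j-1].
  j=2: done holds; no prefix to check → satisfied.

Yes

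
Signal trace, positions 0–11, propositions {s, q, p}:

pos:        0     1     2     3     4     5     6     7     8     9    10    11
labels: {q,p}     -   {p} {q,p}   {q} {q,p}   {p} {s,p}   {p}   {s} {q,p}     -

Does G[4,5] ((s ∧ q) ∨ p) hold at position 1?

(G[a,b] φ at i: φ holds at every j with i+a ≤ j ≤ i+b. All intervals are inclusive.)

Holds

Check ((s ∧ q) ∨ p) at every j in [5,6]:
  j=5: true
  j=6: true
All positions satisfy it → formula holds.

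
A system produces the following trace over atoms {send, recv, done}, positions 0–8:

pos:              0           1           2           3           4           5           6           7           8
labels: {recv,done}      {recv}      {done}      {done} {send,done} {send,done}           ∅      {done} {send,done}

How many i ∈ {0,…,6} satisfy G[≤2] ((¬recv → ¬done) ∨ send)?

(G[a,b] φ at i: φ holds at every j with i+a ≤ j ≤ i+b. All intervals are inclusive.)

1

Evaluate at each i in [0,6]:
  i=0: ✗ (fails at j=2)
  i=1: ✗ (fails at j=2)
  i=2: ✗ (fails at j=2)
  i=3: ✗ (fails at j=3)
  i=4: ✓ (all of [4,6])
  i=5: ✗ (fails at j=7)
  i=6: ✗ (fails at j=7)
Positions where it holds: {4} → 1.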